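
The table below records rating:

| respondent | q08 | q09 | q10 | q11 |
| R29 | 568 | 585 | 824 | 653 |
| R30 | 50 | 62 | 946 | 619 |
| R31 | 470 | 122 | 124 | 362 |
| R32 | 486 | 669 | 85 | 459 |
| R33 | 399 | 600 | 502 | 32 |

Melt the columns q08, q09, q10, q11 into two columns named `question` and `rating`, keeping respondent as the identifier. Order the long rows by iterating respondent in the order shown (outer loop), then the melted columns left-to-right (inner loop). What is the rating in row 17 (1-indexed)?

20 rows total (5 × 4). Row 17: index ⌊(17-1)/4⌋ = 4 into respondent → R33; (17-1) mod 4 = 0 into the melted columns → q08.
So row 17 is (R33, q08, 399); rating = 399.

399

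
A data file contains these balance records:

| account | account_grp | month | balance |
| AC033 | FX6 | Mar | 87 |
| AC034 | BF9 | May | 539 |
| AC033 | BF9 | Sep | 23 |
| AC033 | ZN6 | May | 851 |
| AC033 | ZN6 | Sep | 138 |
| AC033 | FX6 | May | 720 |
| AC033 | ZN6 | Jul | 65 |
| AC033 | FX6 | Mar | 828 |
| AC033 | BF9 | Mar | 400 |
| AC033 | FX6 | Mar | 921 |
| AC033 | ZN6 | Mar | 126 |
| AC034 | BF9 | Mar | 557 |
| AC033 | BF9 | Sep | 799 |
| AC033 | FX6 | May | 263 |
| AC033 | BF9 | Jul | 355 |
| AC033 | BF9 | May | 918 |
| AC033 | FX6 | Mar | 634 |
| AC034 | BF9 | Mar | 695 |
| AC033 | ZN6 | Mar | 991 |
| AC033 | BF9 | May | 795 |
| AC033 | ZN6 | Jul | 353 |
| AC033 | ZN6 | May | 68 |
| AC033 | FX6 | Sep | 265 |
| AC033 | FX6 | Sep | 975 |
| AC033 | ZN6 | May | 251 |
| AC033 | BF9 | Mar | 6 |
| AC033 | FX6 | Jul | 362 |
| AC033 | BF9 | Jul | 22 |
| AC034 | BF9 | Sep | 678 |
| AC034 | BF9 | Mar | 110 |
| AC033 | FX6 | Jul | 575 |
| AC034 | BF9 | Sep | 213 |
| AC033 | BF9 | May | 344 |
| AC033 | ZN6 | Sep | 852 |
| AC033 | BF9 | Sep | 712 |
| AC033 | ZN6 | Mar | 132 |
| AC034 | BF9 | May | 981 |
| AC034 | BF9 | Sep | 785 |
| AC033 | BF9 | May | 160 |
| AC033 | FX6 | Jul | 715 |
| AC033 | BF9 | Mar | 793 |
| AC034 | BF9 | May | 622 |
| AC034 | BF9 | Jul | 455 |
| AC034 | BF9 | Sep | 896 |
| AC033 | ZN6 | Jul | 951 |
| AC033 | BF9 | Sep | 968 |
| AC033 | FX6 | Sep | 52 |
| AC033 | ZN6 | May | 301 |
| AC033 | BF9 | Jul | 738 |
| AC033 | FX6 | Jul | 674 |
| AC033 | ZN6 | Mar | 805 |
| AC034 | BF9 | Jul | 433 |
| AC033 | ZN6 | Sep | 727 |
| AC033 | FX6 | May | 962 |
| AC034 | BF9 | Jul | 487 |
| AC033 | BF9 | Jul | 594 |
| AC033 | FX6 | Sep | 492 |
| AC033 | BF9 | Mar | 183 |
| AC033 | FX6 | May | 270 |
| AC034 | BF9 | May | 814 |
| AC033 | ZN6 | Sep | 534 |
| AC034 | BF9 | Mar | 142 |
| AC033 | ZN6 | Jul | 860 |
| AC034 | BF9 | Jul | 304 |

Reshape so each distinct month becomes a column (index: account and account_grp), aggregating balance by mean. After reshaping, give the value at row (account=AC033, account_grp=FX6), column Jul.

Rows with account=AC033, account_grp=FX6 and month=Jul: balance values are 362, 575, 715, 674.
(362 + 575 + 715 + 674) / 4 = 581.50.

581.50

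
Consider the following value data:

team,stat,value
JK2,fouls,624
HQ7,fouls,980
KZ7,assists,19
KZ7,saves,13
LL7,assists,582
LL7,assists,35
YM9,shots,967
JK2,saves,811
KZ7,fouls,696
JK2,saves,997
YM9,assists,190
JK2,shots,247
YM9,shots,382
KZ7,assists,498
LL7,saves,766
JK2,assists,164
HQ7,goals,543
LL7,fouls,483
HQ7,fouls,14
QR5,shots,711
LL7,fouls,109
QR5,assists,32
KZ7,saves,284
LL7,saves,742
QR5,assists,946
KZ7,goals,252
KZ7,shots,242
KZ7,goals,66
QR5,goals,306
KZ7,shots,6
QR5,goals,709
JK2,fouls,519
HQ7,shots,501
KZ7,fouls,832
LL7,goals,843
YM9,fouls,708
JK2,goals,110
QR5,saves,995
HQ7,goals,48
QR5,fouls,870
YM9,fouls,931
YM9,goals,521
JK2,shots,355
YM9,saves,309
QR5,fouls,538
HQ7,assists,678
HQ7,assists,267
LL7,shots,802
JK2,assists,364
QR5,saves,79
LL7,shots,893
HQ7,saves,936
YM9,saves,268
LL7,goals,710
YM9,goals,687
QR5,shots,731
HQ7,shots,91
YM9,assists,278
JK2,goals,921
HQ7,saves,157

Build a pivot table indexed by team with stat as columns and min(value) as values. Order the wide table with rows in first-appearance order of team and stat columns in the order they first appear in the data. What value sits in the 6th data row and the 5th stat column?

306

With rows in first-appearance order of team, row 6 is team=QR5. stat columns in first-appearance order: fouls, assists, saves, shots, goals; column 5 is goals.
Long rows with team=QR5, stat=goals: min(306, 709) = 306.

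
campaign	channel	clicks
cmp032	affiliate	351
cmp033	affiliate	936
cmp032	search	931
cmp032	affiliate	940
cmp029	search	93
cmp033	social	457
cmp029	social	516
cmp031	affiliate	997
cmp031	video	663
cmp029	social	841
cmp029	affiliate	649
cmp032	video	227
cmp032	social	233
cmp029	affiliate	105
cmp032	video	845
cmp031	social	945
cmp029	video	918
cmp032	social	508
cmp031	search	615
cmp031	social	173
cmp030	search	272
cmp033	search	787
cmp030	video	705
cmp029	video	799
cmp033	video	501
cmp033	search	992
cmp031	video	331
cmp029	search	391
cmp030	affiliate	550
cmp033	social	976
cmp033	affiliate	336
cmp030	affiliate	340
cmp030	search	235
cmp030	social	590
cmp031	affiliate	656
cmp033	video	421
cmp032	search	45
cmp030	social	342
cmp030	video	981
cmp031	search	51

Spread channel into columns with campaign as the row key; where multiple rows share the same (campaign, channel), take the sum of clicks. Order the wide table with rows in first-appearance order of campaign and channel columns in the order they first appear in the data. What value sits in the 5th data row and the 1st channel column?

890

With rows in first-appearance order of campaign, row 5 is campaign=cmp030. channel columns in first-appearance order: affiliate, search, social, video; column 1 is affiliate.
Long rows with campaign=cmp030, channel=affiliate: 550 + 340 = 890.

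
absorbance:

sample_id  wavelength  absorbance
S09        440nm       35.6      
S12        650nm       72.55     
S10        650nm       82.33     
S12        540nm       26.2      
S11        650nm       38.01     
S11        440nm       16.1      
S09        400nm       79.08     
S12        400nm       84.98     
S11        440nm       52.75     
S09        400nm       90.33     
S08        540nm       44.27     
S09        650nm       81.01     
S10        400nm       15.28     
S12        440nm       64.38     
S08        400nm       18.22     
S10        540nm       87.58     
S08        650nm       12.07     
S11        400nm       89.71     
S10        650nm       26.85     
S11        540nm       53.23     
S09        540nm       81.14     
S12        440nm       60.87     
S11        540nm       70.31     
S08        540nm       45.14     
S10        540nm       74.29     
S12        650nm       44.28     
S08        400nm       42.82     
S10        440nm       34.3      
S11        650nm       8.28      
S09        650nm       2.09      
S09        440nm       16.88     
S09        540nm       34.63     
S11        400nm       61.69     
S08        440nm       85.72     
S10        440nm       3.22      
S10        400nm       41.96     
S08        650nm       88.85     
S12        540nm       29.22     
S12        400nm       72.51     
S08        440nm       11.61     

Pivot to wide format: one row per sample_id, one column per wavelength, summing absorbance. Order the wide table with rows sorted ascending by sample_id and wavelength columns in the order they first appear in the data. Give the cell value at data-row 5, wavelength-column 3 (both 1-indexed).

55.42

With rows sorted ascending by sample_id, row 5 is sample_id=S12. wavelength columns in first-appearance order: 440nm, 650nm, 540nm, 400nm; column 3 is 540nm.
Long rows with sample_id=S12, wavelength=540nm: 26.2 + 29.22 = 55.42.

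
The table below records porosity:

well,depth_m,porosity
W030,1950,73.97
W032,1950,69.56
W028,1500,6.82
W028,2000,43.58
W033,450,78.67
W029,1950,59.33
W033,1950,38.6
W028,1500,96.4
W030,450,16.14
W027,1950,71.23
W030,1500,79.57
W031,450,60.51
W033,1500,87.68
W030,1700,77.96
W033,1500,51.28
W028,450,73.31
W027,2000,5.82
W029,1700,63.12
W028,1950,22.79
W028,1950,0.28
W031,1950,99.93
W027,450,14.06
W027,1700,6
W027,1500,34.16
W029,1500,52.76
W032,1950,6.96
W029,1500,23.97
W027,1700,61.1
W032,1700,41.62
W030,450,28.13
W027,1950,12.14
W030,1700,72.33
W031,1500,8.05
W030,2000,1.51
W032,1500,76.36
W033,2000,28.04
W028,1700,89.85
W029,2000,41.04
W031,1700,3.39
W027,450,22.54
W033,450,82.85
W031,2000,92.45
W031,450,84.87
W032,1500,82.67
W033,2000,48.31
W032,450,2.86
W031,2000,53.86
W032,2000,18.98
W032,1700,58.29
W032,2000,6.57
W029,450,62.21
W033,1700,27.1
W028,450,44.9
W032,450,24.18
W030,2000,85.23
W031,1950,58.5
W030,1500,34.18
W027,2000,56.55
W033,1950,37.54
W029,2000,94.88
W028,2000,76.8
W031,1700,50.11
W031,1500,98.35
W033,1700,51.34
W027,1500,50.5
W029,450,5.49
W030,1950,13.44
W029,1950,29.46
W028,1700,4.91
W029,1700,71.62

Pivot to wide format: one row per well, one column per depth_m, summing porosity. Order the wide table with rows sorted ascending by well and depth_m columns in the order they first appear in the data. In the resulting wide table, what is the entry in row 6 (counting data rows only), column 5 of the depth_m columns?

99.91

With rows sorted ascending by well, row 6 is well=W032. depth_m columns in first-appearance order: 1950, 1500, 2000, 450, 1700; column 5 is 1700.
Long rows with well=W032, depth_m=1700: 41.62 + 58.29 = 99.91.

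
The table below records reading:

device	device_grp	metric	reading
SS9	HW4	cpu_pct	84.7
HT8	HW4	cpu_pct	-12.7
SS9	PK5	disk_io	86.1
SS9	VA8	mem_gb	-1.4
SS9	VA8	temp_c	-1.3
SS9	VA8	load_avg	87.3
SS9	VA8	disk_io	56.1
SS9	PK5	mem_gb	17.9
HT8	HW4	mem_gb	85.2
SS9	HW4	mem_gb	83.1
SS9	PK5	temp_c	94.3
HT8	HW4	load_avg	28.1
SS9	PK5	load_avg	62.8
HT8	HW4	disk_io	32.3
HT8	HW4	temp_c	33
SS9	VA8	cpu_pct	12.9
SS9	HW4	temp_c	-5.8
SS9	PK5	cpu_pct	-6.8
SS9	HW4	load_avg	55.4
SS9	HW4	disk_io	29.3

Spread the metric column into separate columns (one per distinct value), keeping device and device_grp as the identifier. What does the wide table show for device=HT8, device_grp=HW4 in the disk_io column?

Wide layout: rows indexed by device and device_grp, columns are the 5 distinct metric values (cpu_pct, disk_io, mem_gb, temp_c, load_avg).
Cell (device=HT8, device_grp=HW4, metric=disk_io) draws from the long row where device=HT8, device_grp=HW4 and metric=disk_io, which has reading=32.3.

32.3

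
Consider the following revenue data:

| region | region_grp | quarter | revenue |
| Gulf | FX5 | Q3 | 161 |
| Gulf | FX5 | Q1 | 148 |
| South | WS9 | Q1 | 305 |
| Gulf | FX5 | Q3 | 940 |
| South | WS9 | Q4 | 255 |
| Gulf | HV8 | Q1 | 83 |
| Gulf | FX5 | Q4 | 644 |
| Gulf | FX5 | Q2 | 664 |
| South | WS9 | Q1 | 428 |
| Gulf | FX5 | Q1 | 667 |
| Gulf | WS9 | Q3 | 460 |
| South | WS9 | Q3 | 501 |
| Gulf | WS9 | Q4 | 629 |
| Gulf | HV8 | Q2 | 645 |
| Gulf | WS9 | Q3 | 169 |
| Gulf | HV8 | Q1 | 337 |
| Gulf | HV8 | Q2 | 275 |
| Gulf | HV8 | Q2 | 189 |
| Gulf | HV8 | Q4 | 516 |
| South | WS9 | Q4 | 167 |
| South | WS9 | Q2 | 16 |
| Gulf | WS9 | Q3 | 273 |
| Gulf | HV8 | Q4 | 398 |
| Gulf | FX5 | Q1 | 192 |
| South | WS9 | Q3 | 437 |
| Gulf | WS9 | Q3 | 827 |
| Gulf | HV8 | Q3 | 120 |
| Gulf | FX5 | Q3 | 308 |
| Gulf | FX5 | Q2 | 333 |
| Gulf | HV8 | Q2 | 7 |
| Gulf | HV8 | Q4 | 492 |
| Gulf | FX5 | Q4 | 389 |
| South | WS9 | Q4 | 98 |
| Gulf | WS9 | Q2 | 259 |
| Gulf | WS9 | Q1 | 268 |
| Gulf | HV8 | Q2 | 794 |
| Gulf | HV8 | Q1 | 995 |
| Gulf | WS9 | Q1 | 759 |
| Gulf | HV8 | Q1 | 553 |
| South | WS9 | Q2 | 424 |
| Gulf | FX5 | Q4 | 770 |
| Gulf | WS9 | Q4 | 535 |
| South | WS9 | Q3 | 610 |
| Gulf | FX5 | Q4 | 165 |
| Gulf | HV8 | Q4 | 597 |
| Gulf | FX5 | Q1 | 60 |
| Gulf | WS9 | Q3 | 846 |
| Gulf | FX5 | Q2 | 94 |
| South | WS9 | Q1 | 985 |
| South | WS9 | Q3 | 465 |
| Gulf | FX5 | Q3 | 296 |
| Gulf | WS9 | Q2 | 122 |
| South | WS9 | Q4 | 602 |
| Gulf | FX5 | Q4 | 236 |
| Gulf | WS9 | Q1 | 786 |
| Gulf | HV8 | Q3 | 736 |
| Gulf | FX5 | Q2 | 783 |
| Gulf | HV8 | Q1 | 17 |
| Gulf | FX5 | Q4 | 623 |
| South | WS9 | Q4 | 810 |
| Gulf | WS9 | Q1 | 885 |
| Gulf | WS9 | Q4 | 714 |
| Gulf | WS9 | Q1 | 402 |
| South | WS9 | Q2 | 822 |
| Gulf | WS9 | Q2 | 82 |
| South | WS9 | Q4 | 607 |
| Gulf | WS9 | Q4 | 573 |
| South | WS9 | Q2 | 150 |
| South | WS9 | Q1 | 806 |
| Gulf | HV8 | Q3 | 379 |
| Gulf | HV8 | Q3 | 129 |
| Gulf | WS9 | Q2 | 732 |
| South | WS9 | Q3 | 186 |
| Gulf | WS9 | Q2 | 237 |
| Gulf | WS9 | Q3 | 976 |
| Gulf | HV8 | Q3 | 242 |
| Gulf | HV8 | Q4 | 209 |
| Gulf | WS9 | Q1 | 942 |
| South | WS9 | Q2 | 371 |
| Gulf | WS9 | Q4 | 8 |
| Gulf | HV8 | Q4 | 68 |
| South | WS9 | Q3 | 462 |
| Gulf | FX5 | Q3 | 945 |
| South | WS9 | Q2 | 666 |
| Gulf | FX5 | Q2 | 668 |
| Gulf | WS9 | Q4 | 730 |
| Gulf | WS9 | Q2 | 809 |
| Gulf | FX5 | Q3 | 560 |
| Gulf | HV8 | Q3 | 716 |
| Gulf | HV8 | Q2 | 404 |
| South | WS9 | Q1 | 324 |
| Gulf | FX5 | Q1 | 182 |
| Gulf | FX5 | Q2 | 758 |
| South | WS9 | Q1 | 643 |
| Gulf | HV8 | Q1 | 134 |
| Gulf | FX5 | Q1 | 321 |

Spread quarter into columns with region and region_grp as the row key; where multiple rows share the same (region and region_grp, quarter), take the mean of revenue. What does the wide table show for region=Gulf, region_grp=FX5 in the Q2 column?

550

Rows with region=Gulf, region_grp=FX5 and quarter=Q2: revenue values are 664, 333, 94, 783, 668, 758.
(664 + 333 + 94 + 783 + 668 + 758) / 6 = 550.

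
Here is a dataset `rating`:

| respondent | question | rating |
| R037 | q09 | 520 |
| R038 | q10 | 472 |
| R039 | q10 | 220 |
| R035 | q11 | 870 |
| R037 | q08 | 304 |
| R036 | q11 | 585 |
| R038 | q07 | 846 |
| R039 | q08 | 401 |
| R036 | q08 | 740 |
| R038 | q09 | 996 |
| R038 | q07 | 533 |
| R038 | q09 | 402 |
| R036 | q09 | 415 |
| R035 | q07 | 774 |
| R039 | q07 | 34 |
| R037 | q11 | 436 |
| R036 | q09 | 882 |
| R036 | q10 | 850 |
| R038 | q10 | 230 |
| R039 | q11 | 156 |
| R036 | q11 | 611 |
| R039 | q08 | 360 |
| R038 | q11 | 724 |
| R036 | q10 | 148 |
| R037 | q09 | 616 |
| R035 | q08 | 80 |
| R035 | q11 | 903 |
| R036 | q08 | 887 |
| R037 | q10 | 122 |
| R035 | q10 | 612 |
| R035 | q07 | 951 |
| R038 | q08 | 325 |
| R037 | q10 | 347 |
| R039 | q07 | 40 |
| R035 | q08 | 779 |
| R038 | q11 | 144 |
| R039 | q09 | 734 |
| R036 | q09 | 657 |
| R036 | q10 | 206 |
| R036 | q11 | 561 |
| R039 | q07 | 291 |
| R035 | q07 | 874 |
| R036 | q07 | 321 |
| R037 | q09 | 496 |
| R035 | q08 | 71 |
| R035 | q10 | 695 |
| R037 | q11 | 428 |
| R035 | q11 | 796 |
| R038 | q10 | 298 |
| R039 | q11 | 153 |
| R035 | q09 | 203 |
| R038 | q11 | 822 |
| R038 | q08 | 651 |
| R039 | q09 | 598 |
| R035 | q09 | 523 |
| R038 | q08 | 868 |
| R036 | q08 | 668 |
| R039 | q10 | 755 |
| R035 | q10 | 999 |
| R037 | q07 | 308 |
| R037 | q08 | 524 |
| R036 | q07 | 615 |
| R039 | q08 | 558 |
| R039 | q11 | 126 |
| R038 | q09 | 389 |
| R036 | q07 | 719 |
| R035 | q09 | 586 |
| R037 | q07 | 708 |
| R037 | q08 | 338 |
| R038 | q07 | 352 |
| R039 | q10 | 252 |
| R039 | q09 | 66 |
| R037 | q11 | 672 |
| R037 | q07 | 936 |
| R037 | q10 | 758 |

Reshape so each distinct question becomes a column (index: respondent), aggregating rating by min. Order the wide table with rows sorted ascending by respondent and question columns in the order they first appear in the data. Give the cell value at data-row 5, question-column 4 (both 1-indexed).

With rows sorted ascending by respondent, row 5 is respondent=R039. question columns in first-appearance order: q09, q10, q11, q08, q07; column 4 is q08.
Long rows with respondent=R039, question=q08: min(401, 360, 558) = 360.

360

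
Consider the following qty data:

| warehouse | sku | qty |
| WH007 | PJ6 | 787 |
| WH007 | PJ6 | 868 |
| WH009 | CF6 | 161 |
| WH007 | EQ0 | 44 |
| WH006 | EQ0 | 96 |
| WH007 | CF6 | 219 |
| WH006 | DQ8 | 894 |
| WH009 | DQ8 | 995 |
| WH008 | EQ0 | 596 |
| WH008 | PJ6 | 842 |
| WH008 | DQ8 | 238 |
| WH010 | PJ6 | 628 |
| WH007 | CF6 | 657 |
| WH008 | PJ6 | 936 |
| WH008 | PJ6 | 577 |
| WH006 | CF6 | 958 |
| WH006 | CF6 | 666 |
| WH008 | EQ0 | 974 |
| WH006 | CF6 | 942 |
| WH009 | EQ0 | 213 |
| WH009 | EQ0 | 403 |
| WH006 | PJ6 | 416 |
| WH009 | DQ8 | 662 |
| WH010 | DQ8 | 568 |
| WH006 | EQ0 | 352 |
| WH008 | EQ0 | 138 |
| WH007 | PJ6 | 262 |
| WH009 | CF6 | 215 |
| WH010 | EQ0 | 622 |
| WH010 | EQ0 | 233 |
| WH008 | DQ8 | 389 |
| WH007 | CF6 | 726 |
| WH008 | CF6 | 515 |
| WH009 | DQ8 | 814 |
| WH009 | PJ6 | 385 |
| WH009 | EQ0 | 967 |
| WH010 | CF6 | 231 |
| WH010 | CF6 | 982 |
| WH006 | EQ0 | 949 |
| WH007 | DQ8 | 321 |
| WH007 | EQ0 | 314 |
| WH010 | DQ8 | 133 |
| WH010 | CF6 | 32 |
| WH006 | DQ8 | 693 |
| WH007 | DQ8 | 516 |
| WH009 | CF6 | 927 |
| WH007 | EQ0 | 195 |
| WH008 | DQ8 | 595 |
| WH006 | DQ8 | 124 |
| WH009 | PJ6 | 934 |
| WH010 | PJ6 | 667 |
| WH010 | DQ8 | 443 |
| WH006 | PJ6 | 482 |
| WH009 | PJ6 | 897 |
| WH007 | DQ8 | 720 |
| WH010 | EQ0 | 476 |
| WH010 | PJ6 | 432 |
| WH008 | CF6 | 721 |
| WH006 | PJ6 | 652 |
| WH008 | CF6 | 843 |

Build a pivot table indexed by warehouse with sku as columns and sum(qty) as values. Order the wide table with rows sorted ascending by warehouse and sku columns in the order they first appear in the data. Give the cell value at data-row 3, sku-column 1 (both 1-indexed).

2355

With rows sorted ascending by warehouse, row 3 is warehouse=WH008. sku columns in first-appearance order: PJ6, CF6, EQ0, DQ8; column 1 is PJ6.
Long rows with warehouse=WH008, sku=PJ6: 842 + 936 + 577 = 2355.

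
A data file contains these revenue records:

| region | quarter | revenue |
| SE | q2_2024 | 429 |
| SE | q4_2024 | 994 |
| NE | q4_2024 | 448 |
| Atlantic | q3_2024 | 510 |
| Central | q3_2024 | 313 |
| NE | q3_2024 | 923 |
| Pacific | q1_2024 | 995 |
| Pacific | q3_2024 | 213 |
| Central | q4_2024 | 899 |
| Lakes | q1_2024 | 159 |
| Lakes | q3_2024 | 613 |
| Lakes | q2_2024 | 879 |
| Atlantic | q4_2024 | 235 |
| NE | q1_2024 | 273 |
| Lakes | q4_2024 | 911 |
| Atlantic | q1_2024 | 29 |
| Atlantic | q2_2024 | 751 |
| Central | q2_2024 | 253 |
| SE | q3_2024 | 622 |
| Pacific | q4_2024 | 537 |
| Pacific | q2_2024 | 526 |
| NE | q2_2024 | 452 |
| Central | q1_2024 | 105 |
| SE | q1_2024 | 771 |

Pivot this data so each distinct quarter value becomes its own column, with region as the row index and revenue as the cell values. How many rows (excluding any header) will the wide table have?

6

6 distinct region values → 6 rows.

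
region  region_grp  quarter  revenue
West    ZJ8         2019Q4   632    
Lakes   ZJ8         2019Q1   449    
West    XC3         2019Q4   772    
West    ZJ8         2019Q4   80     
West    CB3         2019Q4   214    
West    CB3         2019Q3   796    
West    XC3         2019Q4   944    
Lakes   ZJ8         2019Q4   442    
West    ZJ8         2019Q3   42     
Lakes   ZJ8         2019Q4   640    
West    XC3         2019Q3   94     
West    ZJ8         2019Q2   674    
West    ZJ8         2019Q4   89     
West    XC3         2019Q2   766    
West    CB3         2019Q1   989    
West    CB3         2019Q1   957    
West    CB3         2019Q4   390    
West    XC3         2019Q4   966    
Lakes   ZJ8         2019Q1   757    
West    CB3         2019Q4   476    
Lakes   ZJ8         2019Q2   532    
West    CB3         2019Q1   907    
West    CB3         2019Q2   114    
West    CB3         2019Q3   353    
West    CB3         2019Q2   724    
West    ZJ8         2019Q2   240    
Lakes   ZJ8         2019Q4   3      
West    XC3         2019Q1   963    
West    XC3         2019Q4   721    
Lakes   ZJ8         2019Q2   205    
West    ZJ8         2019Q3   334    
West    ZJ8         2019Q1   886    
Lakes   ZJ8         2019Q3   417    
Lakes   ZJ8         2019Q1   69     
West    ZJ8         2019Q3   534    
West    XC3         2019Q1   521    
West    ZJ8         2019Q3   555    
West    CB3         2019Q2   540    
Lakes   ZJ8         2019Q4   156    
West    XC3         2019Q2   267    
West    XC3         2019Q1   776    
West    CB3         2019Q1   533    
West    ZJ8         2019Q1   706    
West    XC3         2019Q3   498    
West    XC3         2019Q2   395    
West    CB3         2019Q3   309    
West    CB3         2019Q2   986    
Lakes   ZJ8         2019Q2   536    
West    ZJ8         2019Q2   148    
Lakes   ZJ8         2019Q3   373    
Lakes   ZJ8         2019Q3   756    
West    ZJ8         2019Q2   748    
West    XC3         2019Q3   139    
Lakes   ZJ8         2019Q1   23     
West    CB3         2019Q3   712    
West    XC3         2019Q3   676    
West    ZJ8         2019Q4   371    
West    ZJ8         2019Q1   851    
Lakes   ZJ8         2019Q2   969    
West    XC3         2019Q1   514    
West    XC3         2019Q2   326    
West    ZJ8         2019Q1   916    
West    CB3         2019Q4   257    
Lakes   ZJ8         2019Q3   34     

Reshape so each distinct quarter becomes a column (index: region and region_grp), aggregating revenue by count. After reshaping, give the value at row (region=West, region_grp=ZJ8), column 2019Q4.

4

Rows with region=West, region_grp=ZJ8 and quarter=2019Q4: revenue values are 632, 80, 89, 371.
4 rows match — count = 4.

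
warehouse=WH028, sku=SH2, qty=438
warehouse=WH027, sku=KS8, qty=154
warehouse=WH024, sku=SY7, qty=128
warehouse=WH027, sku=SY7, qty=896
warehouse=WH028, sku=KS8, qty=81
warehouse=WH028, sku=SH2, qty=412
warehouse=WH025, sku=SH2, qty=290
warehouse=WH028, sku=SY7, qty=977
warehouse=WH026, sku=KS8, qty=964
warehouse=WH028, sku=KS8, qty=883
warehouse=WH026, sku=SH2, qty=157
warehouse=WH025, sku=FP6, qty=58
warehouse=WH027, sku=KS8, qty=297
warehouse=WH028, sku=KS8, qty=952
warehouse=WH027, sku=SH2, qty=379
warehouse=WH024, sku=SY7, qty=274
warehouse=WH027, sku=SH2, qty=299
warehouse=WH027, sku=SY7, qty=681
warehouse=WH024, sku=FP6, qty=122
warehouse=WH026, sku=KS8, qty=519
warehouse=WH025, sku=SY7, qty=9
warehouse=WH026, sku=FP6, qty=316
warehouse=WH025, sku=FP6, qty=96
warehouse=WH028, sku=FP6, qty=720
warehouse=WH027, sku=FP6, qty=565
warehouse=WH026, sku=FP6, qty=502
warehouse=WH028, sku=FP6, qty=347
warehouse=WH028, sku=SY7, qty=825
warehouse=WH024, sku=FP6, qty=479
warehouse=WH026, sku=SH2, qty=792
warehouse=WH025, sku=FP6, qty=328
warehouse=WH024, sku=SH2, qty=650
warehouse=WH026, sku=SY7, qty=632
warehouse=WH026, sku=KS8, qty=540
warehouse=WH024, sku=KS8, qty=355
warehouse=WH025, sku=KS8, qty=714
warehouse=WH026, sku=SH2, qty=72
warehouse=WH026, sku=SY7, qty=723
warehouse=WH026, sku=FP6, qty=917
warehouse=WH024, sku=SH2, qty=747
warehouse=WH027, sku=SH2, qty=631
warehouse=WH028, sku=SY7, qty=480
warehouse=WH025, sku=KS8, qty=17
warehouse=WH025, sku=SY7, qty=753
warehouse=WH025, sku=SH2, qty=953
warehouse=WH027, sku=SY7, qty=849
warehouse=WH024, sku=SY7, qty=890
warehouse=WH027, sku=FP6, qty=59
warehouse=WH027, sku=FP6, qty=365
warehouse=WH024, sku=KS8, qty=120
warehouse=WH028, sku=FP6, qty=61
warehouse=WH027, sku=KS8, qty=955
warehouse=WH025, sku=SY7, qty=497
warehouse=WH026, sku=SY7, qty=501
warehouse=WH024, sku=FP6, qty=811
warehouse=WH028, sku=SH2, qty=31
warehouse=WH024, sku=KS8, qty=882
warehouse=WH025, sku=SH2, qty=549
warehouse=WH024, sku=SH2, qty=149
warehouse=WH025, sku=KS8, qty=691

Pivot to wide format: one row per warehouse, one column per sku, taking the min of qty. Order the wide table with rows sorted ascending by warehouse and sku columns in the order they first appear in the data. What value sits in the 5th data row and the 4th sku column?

With rows sorted ascending by warehouse, row 5 is warehouse=WH028. sku columns in first-appearance order: SH2, KS8, SY7, FP6; column 4 is FP6.
Long rows with warehouse=WH028, sku=FP6: min(720, 347, 61) = 61.

61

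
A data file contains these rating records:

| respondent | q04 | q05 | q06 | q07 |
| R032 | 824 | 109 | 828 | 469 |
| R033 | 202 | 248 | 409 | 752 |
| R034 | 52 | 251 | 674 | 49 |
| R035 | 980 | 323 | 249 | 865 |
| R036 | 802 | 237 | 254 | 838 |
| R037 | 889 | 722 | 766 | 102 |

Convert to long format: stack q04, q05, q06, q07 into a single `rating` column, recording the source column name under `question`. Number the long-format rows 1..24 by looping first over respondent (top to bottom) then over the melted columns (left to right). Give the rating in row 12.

49

24 rows total (6 × 4). Row 12: index ⌊(12-1)/4⌋ = 2 into respondent → R034; (12-1) mod 4 = 3 into the melted columns → q07.
So row 12 is (R034, q07, 49); rating = 49.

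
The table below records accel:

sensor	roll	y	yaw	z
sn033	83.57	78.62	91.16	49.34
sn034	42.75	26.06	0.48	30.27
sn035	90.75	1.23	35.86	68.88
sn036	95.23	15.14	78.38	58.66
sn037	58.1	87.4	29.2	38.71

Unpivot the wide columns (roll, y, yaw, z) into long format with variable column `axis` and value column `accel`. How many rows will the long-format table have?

20

5 sensor values × 4 melted columns = 20 rows.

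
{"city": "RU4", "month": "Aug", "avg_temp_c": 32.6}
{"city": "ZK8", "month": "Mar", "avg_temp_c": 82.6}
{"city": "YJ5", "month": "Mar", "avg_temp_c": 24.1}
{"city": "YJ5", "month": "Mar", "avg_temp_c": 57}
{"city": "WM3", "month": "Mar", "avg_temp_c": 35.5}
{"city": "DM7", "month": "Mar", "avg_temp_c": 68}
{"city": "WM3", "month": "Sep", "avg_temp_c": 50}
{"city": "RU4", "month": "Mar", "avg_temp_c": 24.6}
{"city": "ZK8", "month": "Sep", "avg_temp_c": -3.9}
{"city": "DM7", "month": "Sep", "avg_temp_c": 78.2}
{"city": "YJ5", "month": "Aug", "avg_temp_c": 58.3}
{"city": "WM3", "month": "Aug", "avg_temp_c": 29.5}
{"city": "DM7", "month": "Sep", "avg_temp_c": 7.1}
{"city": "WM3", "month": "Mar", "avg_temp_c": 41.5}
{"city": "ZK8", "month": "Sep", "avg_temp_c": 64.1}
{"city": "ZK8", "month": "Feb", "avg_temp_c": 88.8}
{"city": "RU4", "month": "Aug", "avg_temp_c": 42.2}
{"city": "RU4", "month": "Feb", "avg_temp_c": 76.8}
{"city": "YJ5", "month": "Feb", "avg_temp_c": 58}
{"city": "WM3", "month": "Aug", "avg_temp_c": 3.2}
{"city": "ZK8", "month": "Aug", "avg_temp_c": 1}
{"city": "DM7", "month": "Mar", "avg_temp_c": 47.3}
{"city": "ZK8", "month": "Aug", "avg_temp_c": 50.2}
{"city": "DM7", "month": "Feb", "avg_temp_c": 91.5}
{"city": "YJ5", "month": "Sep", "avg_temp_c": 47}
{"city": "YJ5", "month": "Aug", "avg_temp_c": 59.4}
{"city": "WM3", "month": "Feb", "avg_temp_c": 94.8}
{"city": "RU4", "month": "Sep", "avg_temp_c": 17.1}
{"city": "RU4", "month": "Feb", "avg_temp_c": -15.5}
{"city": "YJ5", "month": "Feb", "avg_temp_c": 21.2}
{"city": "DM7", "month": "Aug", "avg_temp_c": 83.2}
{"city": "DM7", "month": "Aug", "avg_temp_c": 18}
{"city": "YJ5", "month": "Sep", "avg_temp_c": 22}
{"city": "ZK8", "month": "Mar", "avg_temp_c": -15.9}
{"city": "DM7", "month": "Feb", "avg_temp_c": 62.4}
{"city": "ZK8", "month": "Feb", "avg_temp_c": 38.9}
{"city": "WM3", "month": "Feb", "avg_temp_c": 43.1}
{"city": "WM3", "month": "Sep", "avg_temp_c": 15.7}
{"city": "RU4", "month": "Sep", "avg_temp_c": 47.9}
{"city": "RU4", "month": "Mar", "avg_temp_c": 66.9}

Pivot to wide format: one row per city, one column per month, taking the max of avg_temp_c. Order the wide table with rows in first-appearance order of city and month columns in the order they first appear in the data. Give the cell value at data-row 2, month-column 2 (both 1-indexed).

With rows in first-appearance order of city, row 2 is city=ZK8. month columns in first-appearance order: Aug, Mar, Sep, Feb; column 2 is Mar.
Long rows with city=ZK8, month=Mar: max(82.6, -15.9) = 82.6.

82.6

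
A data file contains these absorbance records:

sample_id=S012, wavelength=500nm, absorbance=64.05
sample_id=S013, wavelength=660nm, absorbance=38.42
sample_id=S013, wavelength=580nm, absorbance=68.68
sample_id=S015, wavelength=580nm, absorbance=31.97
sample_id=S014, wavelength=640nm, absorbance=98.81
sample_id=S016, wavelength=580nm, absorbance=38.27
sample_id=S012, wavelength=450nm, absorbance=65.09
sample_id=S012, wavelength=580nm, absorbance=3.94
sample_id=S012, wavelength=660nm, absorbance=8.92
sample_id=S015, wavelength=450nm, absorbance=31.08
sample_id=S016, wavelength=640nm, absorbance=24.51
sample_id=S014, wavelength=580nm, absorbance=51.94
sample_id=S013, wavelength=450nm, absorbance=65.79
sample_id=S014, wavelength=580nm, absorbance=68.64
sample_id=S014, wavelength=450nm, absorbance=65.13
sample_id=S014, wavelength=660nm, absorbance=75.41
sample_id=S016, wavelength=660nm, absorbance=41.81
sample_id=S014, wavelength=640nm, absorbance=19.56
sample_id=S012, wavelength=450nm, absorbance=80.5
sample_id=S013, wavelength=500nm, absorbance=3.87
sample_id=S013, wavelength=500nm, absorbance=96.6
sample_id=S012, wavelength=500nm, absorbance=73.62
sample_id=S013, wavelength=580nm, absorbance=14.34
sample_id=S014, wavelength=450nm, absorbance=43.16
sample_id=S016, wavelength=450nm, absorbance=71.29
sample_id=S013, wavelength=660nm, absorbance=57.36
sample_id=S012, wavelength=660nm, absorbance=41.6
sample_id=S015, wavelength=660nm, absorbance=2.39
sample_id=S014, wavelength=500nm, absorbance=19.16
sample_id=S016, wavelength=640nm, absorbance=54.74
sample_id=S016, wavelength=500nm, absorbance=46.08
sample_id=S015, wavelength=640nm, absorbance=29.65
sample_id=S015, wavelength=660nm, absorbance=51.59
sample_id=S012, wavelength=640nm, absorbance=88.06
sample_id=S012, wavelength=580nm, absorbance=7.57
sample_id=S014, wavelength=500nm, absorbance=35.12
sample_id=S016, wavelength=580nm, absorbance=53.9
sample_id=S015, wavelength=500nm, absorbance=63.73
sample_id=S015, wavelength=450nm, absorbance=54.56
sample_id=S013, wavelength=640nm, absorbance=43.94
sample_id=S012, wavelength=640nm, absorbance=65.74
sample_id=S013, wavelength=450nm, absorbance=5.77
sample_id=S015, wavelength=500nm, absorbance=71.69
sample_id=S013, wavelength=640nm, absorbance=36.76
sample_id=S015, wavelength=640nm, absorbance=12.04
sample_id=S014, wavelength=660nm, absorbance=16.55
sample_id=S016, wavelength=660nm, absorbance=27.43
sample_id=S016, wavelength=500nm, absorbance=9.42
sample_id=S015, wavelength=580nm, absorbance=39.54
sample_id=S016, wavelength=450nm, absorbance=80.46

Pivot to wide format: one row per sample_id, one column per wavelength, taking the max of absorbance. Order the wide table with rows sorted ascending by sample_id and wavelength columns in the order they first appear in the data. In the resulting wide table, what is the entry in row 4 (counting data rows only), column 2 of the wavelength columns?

With rows sorted ascending by sample_id, row 4 is sample_id=S015. wavelength columns in first-appearance order: 500nm, 660nm, 580nm, 640nm, 450nm; column 2 is 660nm.
Long rows with sample_id=S015, wavelength=660nm: max(2.39, 51.59) = 51.59.

51.59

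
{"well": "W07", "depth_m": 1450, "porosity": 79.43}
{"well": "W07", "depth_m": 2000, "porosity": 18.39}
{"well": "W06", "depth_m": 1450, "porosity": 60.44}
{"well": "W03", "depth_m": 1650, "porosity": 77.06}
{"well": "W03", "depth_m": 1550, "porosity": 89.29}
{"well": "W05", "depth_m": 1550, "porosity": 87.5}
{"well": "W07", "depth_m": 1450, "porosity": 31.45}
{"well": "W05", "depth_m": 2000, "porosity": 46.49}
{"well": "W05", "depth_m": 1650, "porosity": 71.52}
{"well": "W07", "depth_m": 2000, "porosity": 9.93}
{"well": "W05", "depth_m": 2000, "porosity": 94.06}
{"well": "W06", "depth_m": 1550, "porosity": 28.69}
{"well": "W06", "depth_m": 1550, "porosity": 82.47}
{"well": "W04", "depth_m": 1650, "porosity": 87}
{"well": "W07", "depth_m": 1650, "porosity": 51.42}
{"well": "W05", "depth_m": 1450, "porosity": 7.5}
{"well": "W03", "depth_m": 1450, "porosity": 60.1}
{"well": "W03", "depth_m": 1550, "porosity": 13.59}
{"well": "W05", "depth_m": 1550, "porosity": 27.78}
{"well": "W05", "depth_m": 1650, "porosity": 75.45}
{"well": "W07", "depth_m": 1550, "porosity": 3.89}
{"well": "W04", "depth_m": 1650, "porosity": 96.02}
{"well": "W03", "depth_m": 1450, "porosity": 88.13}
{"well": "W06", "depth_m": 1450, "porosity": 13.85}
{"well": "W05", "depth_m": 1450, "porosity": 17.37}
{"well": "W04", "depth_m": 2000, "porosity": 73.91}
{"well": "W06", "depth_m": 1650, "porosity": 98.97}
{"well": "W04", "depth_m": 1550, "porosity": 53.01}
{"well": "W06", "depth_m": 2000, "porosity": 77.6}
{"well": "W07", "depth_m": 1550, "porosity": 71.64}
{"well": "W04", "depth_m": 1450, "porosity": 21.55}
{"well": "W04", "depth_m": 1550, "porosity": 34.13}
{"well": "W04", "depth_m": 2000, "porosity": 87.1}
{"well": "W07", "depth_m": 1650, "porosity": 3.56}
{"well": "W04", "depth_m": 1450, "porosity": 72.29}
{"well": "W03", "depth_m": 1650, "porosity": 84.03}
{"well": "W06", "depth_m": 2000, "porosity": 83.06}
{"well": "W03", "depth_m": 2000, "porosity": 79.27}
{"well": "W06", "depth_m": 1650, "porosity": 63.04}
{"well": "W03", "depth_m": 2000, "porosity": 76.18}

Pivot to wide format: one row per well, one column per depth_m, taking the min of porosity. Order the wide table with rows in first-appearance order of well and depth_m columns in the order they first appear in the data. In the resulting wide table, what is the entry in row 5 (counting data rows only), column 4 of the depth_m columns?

34.13

With rows in first-appearance order of well, row 5 is well=W04. depth_m columns in first-appearance order: 1450, 2000, 1650, 1550; column 4 is 1550.
Long rows with well=W04, depth_m=1550: min(53.01, 34.13) = 34.13.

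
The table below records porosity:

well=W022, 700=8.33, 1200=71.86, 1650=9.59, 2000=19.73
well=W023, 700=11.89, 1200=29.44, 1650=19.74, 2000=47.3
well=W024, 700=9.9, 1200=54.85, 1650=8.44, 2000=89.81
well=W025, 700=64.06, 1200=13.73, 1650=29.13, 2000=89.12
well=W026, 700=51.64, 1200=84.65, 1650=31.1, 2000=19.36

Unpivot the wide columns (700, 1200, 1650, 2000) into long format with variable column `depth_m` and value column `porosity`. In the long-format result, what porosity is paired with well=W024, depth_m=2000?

89.81

Unpivoting turns each (well, wide-column) pair into one long row.
The wide cell at row W024, column 2000 holds 89.81, so the long row (W024, 2000) has porosity=89.81.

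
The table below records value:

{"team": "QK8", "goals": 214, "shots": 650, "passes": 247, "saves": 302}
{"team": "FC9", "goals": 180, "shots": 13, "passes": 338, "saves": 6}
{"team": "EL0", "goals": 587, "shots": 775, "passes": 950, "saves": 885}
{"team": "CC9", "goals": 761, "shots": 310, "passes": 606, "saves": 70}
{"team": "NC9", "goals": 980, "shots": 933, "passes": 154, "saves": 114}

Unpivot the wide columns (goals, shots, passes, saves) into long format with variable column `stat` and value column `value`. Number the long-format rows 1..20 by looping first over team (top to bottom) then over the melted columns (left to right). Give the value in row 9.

20 rows total (5 × 4). Row 9: index ⌊(9-1)/4⌋ = 2 into team → EL0; (9-1) mod 4 = 0 into the melted columns → goals.
So row 9 is (EL0, goals, 587); value = 587.

587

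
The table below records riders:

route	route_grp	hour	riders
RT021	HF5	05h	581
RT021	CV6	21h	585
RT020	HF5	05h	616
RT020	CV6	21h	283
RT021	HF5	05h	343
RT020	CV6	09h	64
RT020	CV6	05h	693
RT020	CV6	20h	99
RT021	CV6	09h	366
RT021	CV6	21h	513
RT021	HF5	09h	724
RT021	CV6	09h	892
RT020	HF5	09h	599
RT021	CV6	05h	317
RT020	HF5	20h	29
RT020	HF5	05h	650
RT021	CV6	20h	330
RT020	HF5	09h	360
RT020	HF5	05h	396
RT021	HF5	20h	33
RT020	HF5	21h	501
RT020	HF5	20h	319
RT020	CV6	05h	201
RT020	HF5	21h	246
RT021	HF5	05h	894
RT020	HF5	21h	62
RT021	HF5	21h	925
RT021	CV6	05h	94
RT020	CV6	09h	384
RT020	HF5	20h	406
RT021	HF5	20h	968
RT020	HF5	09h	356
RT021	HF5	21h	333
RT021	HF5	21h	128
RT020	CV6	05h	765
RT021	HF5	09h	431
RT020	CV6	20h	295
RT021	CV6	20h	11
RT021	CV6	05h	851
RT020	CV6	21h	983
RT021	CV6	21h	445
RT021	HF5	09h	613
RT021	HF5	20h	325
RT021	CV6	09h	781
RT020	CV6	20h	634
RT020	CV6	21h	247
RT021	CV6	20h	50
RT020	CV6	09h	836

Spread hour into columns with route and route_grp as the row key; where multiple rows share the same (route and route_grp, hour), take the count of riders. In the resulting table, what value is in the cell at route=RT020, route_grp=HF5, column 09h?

Rows with route=RT020, route_grp=HF5 and hour=09h: riders values are 599, 360, 356.
3 rows match — count = 3.

3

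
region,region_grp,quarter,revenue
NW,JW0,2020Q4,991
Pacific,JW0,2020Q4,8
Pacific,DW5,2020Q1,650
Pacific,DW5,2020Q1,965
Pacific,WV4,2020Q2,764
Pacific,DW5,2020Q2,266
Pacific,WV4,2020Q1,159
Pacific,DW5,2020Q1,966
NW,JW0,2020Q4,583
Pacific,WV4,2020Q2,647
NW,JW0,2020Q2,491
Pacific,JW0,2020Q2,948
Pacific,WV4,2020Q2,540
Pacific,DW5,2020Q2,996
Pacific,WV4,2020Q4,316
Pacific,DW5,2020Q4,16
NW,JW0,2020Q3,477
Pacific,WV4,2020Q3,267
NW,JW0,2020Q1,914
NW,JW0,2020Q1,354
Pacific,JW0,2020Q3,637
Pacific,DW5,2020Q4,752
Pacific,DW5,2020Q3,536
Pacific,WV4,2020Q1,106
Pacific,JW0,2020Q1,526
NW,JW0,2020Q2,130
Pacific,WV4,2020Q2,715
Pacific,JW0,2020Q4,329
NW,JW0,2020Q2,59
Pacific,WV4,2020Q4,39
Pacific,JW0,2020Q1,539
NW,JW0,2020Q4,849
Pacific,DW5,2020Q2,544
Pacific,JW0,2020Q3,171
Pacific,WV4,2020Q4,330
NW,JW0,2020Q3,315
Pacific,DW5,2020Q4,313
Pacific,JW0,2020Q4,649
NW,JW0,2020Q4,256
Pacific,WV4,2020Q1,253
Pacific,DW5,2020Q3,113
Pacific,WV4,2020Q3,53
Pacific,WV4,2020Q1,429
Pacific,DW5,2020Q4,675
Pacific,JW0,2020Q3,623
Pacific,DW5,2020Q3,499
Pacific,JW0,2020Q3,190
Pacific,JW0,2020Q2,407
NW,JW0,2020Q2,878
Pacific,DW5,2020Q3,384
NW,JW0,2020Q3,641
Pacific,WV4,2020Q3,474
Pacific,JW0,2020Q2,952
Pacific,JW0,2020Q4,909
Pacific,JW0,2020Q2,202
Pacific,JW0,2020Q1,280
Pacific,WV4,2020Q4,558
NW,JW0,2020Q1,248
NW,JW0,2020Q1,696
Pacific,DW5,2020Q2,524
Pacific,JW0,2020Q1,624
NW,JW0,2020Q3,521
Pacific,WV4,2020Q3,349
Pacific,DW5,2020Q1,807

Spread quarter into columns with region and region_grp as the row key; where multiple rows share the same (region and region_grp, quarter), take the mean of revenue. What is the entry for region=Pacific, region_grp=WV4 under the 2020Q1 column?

236.75

Rows with region=Pacific, region_grp=WV4 and quarter=2020Q1: revenue values are 159, 106, 253, 429.
(159 + 106 + 253 + 429) / 4 = 236.75.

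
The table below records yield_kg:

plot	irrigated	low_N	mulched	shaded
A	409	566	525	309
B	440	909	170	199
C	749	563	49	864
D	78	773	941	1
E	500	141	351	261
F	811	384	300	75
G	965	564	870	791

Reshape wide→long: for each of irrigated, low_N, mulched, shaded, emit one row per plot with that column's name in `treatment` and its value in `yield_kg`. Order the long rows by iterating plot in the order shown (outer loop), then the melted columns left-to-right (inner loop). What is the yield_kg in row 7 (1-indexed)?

28 rows total (7 × 4). Row 7: index ⌊(7-1)/4⌋ = 1 into plot → B; (7-1) mod 4 = 2 into the melted columns → mulched.
So row 7 is (B, mulched, 170); yield_kg = 170.

170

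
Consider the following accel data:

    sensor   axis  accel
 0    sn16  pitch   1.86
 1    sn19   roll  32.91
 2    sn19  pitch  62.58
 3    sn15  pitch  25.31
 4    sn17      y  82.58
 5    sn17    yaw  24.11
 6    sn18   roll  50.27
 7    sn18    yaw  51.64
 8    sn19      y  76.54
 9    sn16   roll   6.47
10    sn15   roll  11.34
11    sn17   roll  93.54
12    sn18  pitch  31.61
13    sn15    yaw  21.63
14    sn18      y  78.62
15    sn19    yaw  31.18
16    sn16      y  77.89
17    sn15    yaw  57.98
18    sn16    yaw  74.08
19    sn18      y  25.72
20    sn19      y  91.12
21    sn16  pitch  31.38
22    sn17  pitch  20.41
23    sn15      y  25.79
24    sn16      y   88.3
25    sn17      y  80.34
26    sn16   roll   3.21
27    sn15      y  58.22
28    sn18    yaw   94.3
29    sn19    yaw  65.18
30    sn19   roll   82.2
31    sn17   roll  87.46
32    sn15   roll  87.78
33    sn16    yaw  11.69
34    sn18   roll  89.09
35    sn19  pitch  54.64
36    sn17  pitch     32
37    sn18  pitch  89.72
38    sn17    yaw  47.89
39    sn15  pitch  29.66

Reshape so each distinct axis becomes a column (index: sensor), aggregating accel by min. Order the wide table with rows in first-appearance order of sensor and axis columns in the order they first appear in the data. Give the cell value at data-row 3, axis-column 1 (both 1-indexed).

25.31

With rows in first-appearance order of sensor, row 3 is sensor=sn15. axis columns in first-appearance order: pitch, roll, y, yaw; column 1 is pitch.
Long rows with sensor=sn15, axis=pitch: min(25.31, 29.66) = 25.31.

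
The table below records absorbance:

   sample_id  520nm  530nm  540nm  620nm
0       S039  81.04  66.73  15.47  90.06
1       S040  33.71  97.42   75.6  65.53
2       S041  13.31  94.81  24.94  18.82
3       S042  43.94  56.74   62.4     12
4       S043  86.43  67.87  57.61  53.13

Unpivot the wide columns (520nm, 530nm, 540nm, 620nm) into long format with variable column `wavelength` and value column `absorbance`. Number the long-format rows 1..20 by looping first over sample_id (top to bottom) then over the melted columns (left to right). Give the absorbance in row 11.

24.94

20 rows total (5 × 4). Row 11: index ⌊(11-1)/4⌋ = 2 into sample_id → S041; (11-1) mod 4 = 2 into the melted columns → 540nm.
So row 11 is (S041, 540nm, 24.94); absorbance = 24.94.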